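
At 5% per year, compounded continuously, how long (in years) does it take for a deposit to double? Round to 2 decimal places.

e^(0.05t) = 2, so 0.05t = ln 2 ≈ 0.69315.
t ≈ 0.69315/0.05 ≈ 13.8629.

13.86 years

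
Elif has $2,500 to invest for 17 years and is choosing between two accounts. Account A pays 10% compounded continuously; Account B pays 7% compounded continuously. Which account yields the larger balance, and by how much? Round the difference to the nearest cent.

Account A, by $5,467.17

A: e^(0.1·17) = e^1.7 ≈ 5.4739473917, so 2,500 × 5.4739473917 ≈ 13,684.8685.
B: e^(0.07·17) = e^1.19 ≈ 3.287081207, so 2,500 × 3.287081207 ≈ 8,217.7030.
Difference ≈ 5,467.1655 in favor of A.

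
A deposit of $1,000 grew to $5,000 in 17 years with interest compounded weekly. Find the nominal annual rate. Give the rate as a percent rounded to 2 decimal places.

(1 + r/52)^884 = 5,000/1,000 = 5.
1 + r/52 = 5^(1/884) ≈ 1.001822, so r/52 ≈ 0.00182229.
r ≈ 52·0.00182229 = 9.47591%.

9.48%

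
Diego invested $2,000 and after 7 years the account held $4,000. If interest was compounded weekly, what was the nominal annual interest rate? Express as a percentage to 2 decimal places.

9.91%

The 364-period growth factor is 4,000/2,000 = 2.
r/52 = 2^(1/364) − 1 ≈ 0.00190606, so r ≈ 52·0.00190606 = 9.91154%.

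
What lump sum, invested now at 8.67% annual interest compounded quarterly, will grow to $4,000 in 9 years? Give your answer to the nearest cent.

Periodic rate = 8.67%/4 = 0.021675; 36 periods.
P = 4,000/(1 + 0.021675)^36 ≈ 4,000/2.164011646 ≈ 1,848.4189.

$1,848.42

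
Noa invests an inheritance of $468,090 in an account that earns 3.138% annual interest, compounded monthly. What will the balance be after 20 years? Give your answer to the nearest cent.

Growth factor = (1 + 0.002615)^240 ≈ 1.87157597021.
A ≈ 468,090 × 1.87157597021 ≈ 876,065.9959.

$876,066.00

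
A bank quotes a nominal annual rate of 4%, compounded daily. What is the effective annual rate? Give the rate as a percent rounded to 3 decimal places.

4.081%

One year is 365 periods at 0.000109589 each: (1 + 0.000109589)^365 ≈ 1.040808.
EAR = 1.040808 − 1 ≈ 4.08085%.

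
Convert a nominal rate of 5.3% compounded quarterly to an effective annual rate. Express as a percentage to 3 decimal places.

5.406%

One year is 4 periods at 0.01325 each: (1 + 0.01325)^4 ≈ 1.054063.
EAR = 1.054063 − 1 ≈ 5.40627%.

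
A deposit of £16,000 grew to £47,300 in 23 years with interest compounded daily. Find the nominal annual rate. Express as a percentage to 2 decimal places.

(1 + r/365)^8395 = 47,300/16,000 = 2.95625.
1 + r/365 = 2.95625^(1/8395) ≈ 1.000129, so r/365 ≈ 0.000129123.
r ≈ 365·0.000129123 = 4.71301%.

4.71%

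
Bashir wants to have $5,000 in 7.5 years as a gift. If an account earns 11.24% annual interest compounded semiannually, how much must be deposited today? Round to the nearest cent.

$2,201.80

Periodic rate = 11.24%/2 = 0.0562; 15 periods.
P = 5,000/(1 + 0.0562)^15 ≈ 5,000/2.270870911 ≈ 2,201.7984.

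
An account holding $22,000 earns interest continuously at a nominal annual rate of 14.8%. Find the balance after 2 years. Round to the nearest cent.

A = P·e^(rt) = 22,000·e^(0.148·2) = 22,000·e^0.296.
e^0.296 ≈ 1.3444701568, so A ≈ 29,578.3435.

$29,578.34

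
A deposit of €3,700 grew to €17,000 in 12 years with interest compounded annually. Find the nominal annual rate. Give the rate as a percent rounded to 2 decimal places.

13.55%

The 12-period growth factor is 17,000/3,700 = 4.59459.
r = 4.59459^(1/12) − 1 ≈ 0.1355, i.e. 13.55003%.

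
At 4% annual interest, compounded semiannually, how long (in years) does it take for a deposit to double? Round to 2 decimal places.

17.50 years

(1 + 0.02)^(2t) = 2.
2t = ln 2 / ln(1 + 0.02) ≈ 0.69315/0.0198026 ≈ 35.0028.
t ≈ 17.5014.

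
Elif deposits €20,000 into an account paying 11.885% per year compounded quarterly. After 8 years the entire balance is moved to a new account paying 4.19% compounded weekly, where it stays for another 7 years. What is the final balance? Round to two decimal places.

€68,433.51

Phase 1: 20,000·(1 + 0.0297125)^32 ≈ 51,043.6250.
Phase 2: 51,043.6250·(1 + 0.0419/52)^364 ≈ 68,433.5059.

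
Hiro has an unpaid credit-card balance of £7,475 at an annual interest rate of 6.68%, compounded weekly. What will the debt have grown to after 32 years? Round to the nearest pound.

£63,294

Growth factor = (1 + 0.0668/52)^1664 ≈ 8.4674396446.
A ≈ 7,475 × 8.4674396446 ≈ 63,294.1113.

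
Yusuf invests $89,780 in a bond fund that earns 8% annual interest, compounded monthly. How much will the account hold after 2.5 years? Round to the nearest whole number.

$109,585

Growth factor = (1 + 0.08/12)^30 ≈ 1.22059235959.
A ≈ 89,780 × 1.22059235959 ≈ 109,584.7820.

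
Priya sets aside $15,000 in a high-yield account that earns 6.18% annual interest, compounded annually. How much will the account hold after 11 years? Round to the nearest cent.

Growth factor = (1 + 0.0618)^11 ≈ 1.9340599468.
A ≈ 15,000 × 1.9340599468 ≈ 29,010.8992.

$29,010.90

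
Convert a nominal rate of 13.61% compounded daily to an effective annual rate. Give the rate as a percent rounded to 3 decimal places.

14.577%

EAR = (1 + 13.61%/365)^365 − 1 = (1 + 0.000372877)^365 − 1.
(1 + 0.000372877)^365 ≈ 1.145767, so EAR ≈ 14.57674%.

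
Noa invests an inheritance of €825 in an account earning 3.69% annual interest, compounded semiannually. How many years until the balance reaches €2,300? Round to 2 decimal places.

(1 + 0.01845)^(2t) = 2,300/825 = 2.7879.
2t·ln(1 + 0.01845) = ln(2.7879); 2t = 1.0253/0.0182819 ≈ 56.0819.
t ≈ 28.0409 years.

28.04 years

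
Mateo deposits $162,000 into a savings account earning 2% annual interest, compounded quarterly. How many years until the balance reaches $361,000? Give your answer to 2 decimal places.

40.16 years

We need (1 + 0.005)^(4t) = 2.2284, so 4t = ln 2.2284 / ln 1.005 ≈ 160.6566.
t ≈ 160.6566/4 = 40.1642 years.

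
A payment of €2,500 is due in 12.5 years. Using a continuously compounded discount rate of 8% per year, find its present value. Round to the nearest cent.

P = A·e^(−rt) = 2,500·e^(−1).
e^(−1) ≈ 0.3678794412, so P ≈ 919.6986.

€919.70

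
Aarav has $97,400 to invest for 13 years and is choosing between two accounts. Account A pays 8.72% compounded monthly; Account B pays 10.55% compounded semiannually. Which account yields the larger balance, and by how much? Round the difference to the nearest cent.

A: (1 + 0.0872/12)^156 ≈ 3.0941124569, so 97,400 × 3.0941124569 ≈ 301,366.5533.
B: (1 + 0.05275)^26 ≈ 3.80589237044, so 97,400 × 3.80589237044 ≈ 370,693.9169.
Difference ≈ 69,327.3636 in favor of B.

Account B, by $69,327.36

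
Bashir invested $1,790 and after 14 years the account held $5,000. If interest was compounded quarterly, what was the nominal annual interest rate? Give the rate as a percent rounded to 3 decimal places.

The 56-period growth factor is 5,000/1,790 = 2.7933.
r/4 = 2.7933^(1/56) − 1 ≈ 0.0185125, so r ≈ 4·0.0185125 = 7.40501%.

7.405%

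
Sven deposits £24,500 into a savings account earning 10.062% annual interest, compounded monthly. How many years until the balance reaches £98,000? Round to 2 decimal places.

13.84 years

We need (1 + 0.008385)^(12t) = 4, so 12t = ln 4 / ln 1.008385 ≈ 166.0225.
t ≈ 166.0225/12 = 13.8352 years.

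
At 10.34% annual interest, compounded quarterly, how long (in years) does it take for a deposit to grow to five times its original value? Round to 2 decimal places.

(1 + 0.02585)^(4t) = 5.
4t = ln 5 / ln(1 + 0.02585) ≈ 1.6094/0.0255215 ≈ 63.0620.
t ≈ 15.7655.

15.77 years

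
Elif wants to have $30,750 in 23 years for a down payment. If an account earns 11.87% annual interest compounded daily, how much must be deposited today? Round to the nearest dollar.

Periodic rate = 11.87%/365 = 0.000325205; 8395 periods.
P = 30,750/(1 + 0.1187/365)^8395 ≈ 30,750/15.327616088 ≈ 2,006.1828.

$2,006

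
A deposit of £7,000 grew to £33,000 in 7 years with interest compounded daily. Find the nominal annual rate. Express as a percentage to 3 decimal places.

22.158%

The 2555-period growth factor is 33,000/7,000 = 4.71429.
r/365 = 4.71429^(1/2555) − 1 ≈ 0.000607072, so r ≈ 365·0.000607072 = 22.15811%.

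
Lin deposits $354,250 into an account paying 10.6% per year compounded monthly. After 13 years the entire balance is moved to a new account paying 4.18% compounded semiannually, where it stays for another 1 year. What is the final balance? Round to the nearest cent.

$1,455,815.49

Phase 1: 354,250·(1 + 0.106/12)^156 ≈ 1,396,818.3426.
Phase 2: 1,396,818.3426·(1 + 0.0209)^2 ≈ 1,455,815.4936.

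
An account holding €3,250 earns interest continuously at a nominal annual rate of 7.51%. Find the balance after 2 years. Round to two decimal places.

A = P·e^(rt) = 3,250·e^(0.0751·2) = 3,250·e^0.1502.
e^0.1502 ≈ 1.162066633, so A ≈ 3,776.7166.

€3,776.72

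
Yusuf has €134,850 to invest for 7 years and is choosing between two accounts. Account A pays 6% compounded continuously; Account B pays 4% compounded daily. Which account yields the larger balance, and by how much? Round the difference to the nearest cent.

A: e^(0.06·7) = e^0.42 ≈ 1.52196155562, so 134,850 × 1.52196155562 ≈ 205,236.5158.
B: (1 + 0.04/365)^2555 ≈ 1.3231095139, so 134,850 × 1.3231095139 ≈ 178,421.3179.
Difference ≈ 26,815.1978 in favor of A.

Account A, by €26,815.20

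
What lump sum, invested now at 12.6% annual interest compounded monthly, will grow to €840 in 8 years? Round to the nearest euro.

Periodic rate = 12.6%/12 = 0.0105; 96 periods.
P = 840/(1 + 0.0105)^96 ≈ 840/2.72575309 ≈ 308.1717.

€308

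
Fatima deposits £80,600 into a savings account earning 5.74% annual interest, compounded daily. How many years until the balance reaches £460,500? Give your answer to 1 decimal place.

30.4 years

We need (1 + 0.00015726)^(365t) = 5.7134, so 365t = ln 5.7134 / ln 1.000157 ≈ 11083.2265.
t ≈ 11083.2265/365 = 30.3650 years.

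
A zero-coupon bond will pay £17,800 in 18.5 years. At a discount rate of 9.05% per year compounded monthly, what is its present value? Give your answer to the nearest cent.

Periodic rate = 9.05%/12 = 0.00754167; 222 periods.
P = 17,800/(1 + 0.0905/12)^222 ≈ 17,800/5.3013857348 ≈ 3,357.6127.

£3,357.61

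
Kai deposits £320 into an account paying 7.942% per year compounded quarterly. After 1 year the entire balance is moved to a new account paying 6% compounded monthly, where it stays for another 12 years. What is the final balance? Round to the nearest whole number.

£710

After 1 years at 7.942%: 320 × 1.08181679 ≈ 346.1814.
Then 12 years at 6%: 346.1814 × 2.05075082 ≈ 709.9317.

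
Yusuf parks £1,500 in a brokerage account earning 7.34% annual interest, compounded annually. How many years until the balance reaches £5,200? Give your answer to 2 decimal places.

We need (1 + 0.0734)^t = 3.4667, so t = ln 3.4667 / ln 1.0734 ≈ 17.5515.

17.55 years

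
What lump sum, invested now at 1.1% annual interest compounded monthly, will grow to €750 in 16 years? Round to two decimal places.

€629.01

Periodic rate = 1.1%/12 = 0.000916667; 192 periods.
P = 750/(1 + 0.011/12)^192 ≈ 750/1.19234193 ≈ 629.0142.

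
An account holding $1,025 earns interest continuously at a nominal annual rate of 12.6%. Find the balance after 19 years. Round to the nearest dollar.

$11,231

A = P·e^(rt) = 1,025·e^(0.126·19) = 1,025·e^2.394.
e^2.394 ≈ 10.957235343, so A ≈ 11,231.1662.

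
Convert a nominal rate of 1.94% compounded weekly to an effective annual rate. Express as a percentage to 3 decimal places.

EAR = (1 + 1.94%/52)^52 − 1 = (1 + 0.000373077)^52 − 1.
(1 + 0.000373077)^52 ≈ 1.019586, so EAR ≈ 1.95857%.

1.959%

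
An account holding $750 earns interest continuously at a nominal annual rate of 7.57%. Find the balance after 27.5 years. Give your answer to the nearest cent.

A = P·e^(rt) = 750·e^(0.0757·27.5) = 750·e^2.08175.
e^2.08175 ≈ 8.018488999, so A ≈ 6,013.8667.

$6,013.87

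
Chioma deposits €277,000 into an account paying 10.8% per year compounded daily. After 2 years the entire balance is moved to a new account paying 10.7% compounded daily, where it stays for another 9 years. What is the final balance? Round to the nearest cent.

€900,404.79

Phase 1: 277,000·(1 + 0.108/365)^730 ≈ 343,774.3753.
Phase 2: 343,774.3753·(1 + 0.107/365)^3285 ≈ 900,404.7927.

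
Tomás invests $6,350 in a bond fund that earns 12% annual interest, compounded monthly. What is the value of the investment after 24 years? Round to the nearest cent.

$111,513.99

Periodic rate = 12%/12 = 0.01; periods = 12·24 = 288.
A = 6,350·(1 + 0.01)^288 ≈ 6,350·17.5612590533 ≈ 111,513.9950.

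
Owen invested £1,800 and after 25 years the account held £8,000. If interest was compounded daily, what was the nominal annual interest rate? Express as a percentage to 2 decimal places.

The 9125-period growth factor is 8,000/1,800 = 4.44444.
r/365 = 4.44444^(1/9125) − 1 ≈ 0.000163482, so r ≈ 365·0.000163482 = 5.96711%.

5.97%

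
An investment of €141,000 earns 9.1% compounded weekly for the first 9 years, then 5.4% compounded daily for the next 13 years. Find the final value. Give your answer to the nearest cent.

€644,833.52

After 9 years at 9.1%: 141,000 × 2.26660747673 ≈ 319,591.6542.
Then 13 years at 5.4%: 319,591.6542 × 2.01767947508 ≈ 644,833.5211.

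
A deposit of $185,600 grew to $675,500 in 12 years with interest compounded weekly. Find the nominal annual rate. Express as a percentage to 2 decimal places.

The 624-period growth factor is 675,500/185,600 = 3.63955.
r/52 = 3.63955^(1/624) − 1 ≈ 0.00207243, so r ≈ 52·0.00207243 = 10.77665%.

10.78%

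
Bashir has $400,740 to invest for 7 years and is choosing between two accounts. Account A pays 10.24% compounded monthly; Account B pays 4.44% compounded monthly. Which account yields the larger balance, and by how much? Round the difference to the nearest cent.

Account A, by $271,668.63

Account A growth factor: (1 + 0.1024/12)^84 ≈ 2.04165130026; balance ≈ 818,171.3421.
Account B growth factor: (1 + 0.0037)^84 ≈ 1.36373387538; balance ≈ 546,502.7132.
Account A is larger by 271,668.6288.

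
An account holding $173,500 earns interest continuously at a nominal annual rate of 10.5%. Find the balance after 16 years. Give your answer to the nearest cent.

$930,923.96

A = P·e^(rt) = 173,500·e^(0.105·16) = 173,500·e^1.68.
e^1.68 ≈ 5.36555597112, so A ≈ 930,923.9610.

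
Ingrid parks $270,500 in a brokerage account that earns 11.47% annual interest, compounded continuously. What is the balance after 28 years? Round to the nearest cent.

A = P·e^(rt) = 270,500·e^(0.1147·28) = 270,500·e^3.2116.
e^3.2116 ≈ 24.8187644967, so A ≈ 6,713,475.7964.

$6,713,475.80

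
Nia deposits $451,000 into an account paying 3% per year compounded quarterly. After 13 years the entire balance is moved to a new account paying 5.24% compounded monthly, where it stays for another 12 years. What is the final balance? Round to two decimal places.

Phase 1: 451,000·(1 + 0.0075)^52 ≈ 665,149.6887.
Phase 2: 665,149.6887·(1 + 0.0524/12)^144 ≈ 1,245,687.9352.

$1,245,687.94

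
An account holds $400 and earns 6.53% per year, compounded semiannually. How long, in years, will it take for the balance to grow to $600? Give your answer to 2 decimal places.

6.31 years

(1 + 0.03265)^(2t) = 600/400 = 1.5.
2t·ln(1 + 0.03265) = ln(1.5); 2t = 0.40547/0.0321283 ≈ 12.6202.
t ≈ 6.3101 years.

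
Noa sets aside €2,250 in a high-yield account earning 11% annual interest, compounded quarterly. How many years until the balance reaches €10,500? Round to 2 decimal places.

We need (1 + 0.0275)^(4t) = 4.6667, so 4t = ln 4.6667 / ln 1.0275 ≈ 56.7829.
t ≈ 56.7829/4 = 14.1957 years.

14.20 years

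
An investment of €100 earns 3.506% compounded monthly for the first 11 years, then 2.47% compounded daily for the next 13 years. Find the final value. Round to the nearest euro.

Phase 1: 100·(1 + 0.03506/12)^132 ≈ 146.9758.
Phase 2: 146.9758·(1 + 0.0247/365)^4745 ≈ 202.6250.

€203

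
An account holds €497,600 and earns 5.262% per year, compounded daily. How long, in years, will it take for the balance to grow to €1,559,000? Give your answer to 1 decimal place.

We need (1 + 0.000144164)^(365t) = 3.133, so 365t = ln 3.133 / ln 1.000144 ≈ 7922.1068.
t ≈ 7922.1068/365 = 21.7044 years.

21.7 years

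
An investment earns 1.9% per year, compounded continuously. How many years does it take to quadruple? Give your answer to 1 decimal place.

73.0 years

e^(0.019t) = 4, so 0.019t = ln 4 ≈ 1.3863.
t ≈ 1.3863/0.019 ≈ 72.9629.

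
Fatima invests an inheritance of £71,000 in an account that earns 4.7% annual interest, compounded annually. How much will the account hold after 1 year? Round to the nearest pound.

£74,337

Annual rate = 4.7% = 0.047; years = 1.
A = 71,000·(1 + 0.047)^1 ≈ 71,000·1.047 ≈ 74,337.0000.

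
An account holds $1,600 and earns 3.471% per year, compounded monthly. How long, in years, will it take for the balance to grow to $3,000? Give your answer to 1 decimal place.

(1 + 0.0028925)^(12t) = 3,000/1,600 = 1.875.
12t·ln(1 + 0.0028925) = ln(1.875); 12t = 0.62861/0.00288832 ≈ 217.6378.
t ≈ 18.1365 years.

18.1 years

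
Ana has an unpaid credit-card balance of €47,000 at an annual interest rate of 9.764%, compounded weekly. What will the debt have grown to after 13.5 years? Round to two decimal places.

€175,396.94

Growth factor = (1 + 0.09764/52)^702 ≈ 3.73184972771.
A ≈ 47,000 × 3.73184972771 ≈ 175,396.9372.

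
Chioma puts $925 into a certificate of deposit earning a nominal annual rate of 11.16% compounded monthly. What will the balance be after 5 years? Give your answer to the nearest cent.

$1,611.97

Growth factor = (1 + 0.0093)^60 ≈ 1.742674977.
A ≈ 925 × 1.742674977 ≈ 1,611.9744.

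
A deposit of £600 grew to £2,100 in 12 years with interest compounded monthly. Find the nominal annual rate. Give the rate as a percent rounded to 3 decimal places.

10.485%

The 144-period growth factor is 2,100/600 = 3.5.
r/12 = 3.5^(1/144) − 1 ≈ 0.0087377, so r ≈ 12·0.0087377 = 10.48523%.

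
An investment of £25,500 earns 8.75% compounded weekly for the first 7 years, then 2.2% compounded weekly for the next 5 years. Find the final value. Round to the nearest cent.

£52,490.93

Phase 1: 25,500·(1 + 0.0875/52)^364 ≈ 47,024.2631.
Phase 2: 47,024.2631·(1 + 0.022/52)^260 ≈ 52,490.9326.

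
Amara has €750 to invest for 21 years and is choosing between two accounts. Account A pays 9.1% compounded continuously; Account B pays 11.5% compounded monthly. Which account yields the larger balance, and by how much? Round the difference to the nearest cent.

Account A growth factor: e^(0.091·21) = e^1.911 ≈ 6.759845265; balance ≈ 5,069.8839.
Account B growth factor: (1 + 0.115/12)^252 ≈ 11.06184201; balance ≈ 8,296.3815.
Account B is larger by 3,226.4976.

Account B, by €3,226.50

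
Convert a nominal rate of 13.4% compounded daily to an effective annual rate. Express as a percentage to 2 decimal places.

14.34%

EAR = (1 + 13.4%/365)^365 − 1 = (1 + 0.000367123)^365 − 1.
(1 + 0.000367123)^365 ≈ 1.143365, so EAR ≈ 14.33647%.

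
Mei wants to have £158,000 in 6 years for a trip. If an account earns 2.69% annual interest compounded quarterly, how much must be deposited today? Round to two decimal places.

Growth factor = (1 + 0.006725)^24 ≈ 1.17452018785.
P = 158,000/1.17452018785 ≈ 134,523.0177.

£134,523.02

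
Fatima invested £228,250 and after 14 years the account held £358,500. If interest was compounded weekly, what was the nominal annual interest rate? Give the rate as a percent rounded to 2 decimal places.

3.23%

The 728-period growth factor is 358,500/228,250 = 1.57065.
r/52 = 1.57065^(1/728) − 1 ≈ 0.000620367, so r ≈ 52·0.000620367 = 3.22591%.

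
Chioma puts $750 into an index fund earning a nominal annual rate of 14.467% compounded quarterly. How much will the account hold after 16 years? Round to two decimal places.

Periodic rate = 14.467%/4 = 0.0361675; periods = 4·16 = 64.
A = 750·(1 + 0.0361675)^64 ≈ 750·9.716678671 ≈ 7,287.5090.

$7,287.51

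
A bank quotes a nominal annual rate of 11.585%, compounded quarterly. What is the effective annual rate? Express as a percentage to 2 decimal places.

EAR = (1 + 11.585%/4)^4 − 1 = (1 + 0.0289625)^4 − 1.
(1 + 0.0289625)^4 ≈ 1.120981, so EAR ≈ 12.09808%.

12.10%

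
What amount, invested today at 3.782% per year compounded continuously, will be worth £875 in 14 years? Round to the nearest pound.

£515

P = A·e^(−rt) = 875·e^(−0.52948).
e^(−0.52948) ≈ 0.588911124, so P ≈ 515.2972.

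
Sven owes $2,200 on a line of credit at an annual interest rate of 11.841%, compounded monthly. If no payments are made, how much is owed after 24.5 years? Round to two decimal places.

$39,459.81

Periodic rate = 11.841%/12 = 0.0098675; periods = 12·24.5 = 294.
A = 2,200·(1 + 0.0098675)^294 ≈ 2,200·17.93627922 ≈ 39,459.8143.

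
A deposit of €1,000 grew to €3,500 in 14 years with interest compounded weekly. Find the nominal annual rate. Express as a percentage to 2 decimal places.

(1 + r/52)^728 = 3,500/1,000 = 3.5.
1 + r/52 = 3.5^(1/728) ≈ 1.001722, so r/52 ≈ 0.00172231.
r ≈ 52·0.00172231 = 8.95601%.

8.96%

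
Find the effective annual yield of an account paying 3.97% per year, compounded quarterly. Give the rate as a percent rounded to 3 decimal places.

One year is 4 periods at 0.009925 each: (1 + 0.009925)^4 ≈ 1.040295.
EAR = 1.040295 − 1 ≈ 4.02950%.

4.029%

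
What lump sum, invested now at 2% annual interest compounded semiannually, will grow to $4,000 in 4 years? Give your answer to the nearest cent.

Periodic rate = 2%/2 = 0.01; 8 periods.
P = 4,000/(1 + 0.01)^8 ≈ 4,000/1.082856706 ≈ 3,693.9329.

$3,693.93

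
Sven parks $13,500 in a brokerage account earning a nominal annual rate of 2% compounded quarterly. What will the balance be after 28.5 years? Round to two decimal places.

Periodic rate = 2%/4 = 0.005; periods = 4·28.5 = 114.
A = 13,500·(1 + 0.005)^114 ≈ 13,500·1.7657574214 ≈ 23,837.7252.

$23,837.73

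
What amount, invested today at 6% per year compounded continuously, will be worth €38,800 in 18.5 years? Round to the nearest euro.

P = A·e^(−rt) = 38,800·e^(−1.11).
e^(−1.11) ≈ 0.32955896108, so P ≈ 12,786.8877.

€12,787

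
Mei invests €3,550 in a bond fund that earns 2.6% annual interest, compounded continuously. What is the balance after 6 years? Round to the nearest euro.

€4,149

A = P·e^(rt) = 3,550·e^(0.026·6) = 3,550·e^0.156.
e^0.156 ≈ 1.168826203, so A ≈ 4,149.3330.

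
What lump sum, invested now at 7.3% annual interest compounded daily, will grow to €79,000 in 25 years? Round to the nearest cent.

Growth factor = (1 + 0.0002)^9125 ≈ 6.2016632632.
P = 79,000/6.2016632632 ≈ 12,738.5181.

€12,738.52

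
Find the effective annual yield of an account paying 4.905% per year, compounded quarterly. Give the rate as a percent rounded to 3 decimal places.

4.996%

One year is 4 periods at 0.0122625 each: (1 + 0.0122625)^4 ≈ 1.04996.
EAR = 1.04996 − 1 ≈ 4.99596%.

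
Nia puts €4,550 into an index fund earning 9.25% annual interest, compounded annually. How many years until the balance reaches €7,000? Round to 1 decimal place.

4.9 years

(1 + 0.0925)^t = 7,000/4,550 = 1.5385.
t·ln(1 + 0.0925) = ln(1.5385); t = 0.43078/0.0884686 ≈ 4.8693.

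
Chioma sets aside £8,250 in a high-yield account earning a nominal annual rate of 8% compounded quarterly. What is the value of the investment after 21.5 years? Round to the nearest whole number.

Growth factor = (1 + 0.02)^86 ≈ 5.490536355.
A ≈ 8,250 × 5.490536355 ≈ 45,296.9249.

£45,297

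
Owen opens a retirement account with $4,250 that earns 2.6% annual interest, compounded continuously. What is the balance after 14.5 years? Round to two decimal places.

$6,196.09

A = P·e^(rt) = 4,250·e^(0.026·14.5) = 4,250·e^0.377.
e^0.377 ≈ 1.457904309, so A ≈ 6,196.0933.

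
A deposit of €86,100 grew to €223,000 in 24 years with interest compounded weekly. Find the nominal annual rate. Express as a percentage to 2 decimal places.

3.97%

The 1248-period growth factor is 223,000/86,100 = 2.59001.
r/52 = 2.59001^(1/1248) − 1 ≈ 0.000762841, so r ≈ 52·0.000762841 = 3.96677%.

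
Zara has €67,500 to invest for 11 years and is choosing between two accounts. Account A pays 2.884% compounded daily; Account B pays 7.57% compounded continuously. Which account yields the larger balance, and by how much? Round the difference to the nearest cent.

Account A growth factor: (1 + 0.02884/365)^4015 ≈ 1.3733149209; balance ≈ 92,698.7572.
Account B growth factor: e^(0.0757·11) = e^0.8327 ≈ 2.29951906754; balance ≈ 155,217.5371.
Account B is larger by 62,518.7799.

Account B, by €62,518.78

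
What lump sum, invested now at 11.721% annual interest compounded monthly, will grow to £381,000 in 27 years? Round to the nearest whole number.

Periodic rate = 11.721%/12 = 0.0097675; 324 periods.
P = 381,000/(1 + 0.0097675)^324 ≈ 381,000/23.320072074 ≈ 16,337.8569.

£16,338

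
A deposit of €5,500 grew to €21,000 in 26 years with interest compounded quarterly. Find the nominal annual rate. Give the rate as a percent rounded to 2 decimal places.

5.19%

(1 + r/4)^104 = 21,000/5,500 = 3.81818.
1 + r/4 = 3.81818^(1/104) ≈ 1.012966, so r/4 ≈ 0.0129658.
r ≈ 4·0.0129658 = 5.18631%.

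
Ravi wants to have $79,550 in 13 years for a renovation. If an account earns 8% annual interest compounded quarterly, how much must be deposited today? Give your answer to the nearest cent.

Periodic rate = 8%/4 = 0.02; 52 periods.
P = 79,550/(1 + 0.02)^52 ≈ 79,550/2.8003281854 ≈ 28,407.3847.

$28,407.38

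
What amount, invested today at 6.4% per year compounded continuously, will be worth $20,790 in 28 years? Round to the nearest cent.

P = A·e^(−rt) = 20,790·e^(−1.792).
e^(−1.792) ≈ 0.16662658303, so P ≈ 3,464.1667.

$3,464.17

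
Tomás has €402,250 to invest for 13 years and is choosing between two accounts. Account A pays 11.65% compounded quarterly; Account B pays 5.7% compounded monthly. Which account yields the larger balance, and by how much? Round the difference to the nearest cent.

A: (1 + 0.029125)^52 ≈ 4.449822399227, so 402,250 × 4.449822399227 ≈ 1,789,941.0601.
B: (1 + 0.00475)^156 ≈ 2.0943551007, so 402,250 × 2.0943551007 ≈ 842,454.3393.
Difference ≈ 947,486.7208 in favor of A.

Account A, by €947,486.72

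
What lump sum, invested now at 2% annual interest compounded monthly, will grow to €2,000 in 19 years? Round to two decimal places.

€1,368.16

Periodic rate = 2%/12 = 0.00166667; 228 periods.
P = 2,000/(1 + 0.02/12)^228 ≈ 2,000/1.46182212 ≈ 1,368.1555.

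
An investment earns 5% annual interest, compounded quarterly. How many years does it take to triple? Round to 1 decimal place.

22.1 years

(1 + 0.0125)^(4t) = 3.
4t = ln 3 / ln(1 + 0.0125) ≈ 1.0986/0.0124225 ≈ 88.4372.
t ≈ 22.1093.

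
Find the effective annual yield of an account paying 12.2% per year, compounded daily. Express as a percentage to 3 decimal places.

12.973%

EAR = (1 + 12.2%/365)^365 − 1 = (1 + 0.000334247)^365 − 1.
(1 + 0.000334247)^365 ≈ 1.129731, so EAR ≈ 12.97311%.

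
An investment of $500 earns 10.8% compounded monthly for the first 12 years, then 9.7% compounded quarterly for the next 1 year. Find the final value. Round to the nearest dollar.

Phase 1: 500·(1 + 0.009)^144 ≈ 1,816.7616.
Phase 2: 1,816.7616·(1 + 0.02425)^4 ≈ 1,999.5020.

$2,000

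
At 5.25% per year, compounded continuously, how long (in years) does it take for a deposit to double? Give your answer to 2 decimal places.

13.20 years

e^(0.0525t) = 2, so 0.0525t = ln 2 ≈ 0.69315.
t ≈ 0.69315/0.0525 ≈ 13.2028.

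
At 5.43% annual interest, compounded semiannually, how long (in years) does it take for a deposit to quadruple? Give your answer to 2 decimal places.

25.88 years

(1 + 0.02715)^(2t) = 4.
2t = ln 4 / ln(1 + 0.02715) ≈ 1.3863/0.026788 ≈ 51.7506.
t ≈ 25.8753.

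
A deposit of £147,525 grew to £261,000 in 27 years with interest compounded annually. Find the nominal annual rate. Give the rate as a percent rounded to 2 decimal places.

2.14%

The 27-period growth factor is 261,000/147,525 = 1.76919.
r = 1.76919^(1/27) − 1 ≈ 0.0213553, i.e. 2.13553%.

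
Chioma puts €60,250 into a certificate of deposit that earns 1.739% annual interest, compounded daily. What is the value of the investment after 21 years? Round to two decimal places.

Periodic rate = 1.739%/365 = 0.0000476438; periods = 365·21 = 7665.
A = 60,250·(1 + 0.01739/365)^7665 ≈ 60,250·1.4407751981 ≈ 86,806.7057.

€86,806.71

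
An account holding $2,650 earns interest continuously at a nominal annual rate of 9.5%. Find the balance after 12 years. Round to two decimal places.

$8,285.94

A = P·e^(rt) = 2,650·e^(0.095·12) = 2,650·e^1.14.
e^1.14 ≈ 3.126768365, so A ≈ 8,285.9362.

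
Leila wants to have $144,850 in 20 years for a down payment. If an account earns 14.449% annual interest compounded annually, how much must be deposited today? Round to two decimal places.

$9,742.68

Growth factor = (1 + 0.14449)^20 ≈ 14.8675719001.
P = 144,850/14.8675719001 ≈ 9,742.6803.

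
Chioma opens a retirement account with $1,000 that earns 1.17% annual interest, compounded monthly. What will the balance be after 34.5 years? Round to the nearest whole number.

$1,497

Periodic rate = 1.17%/12 = 0.000975; periods = 12·34.5 = 414.
A = 1,000·(1 + 0.000975)^414 ≈ 1,000·1.496985394 ≈ 1,496.9854.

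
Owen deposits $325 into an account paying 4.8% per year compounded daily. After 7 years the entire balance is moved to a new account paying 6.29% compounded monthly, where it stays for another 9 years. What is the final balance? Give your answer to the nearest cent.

Phase 1: 325·(1 + 0.048/365)^2555 ≈ 454.7751.
Phase 2: 454.7751·(1 + 0.0629/12)^108 ≈ 799.8503.

$799.85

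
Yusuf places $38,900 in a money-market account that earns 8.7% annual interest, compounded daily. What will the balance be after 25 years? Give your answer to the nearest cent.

$342,316.27

Growth factor = (1 + 0.087/365)^9125 ≈ 8.79990414537.
A ≈ 38,900 × 8.79990414537 ≈ 342,316.2713.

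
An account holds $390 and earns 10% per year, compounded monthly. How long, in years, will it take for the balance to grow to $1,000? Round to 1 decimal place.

9.5 years

We need (1 + 0.00833333)^(12t) = 2.5641, so 12t = ln 2.5641 / ln 1.008333 ≈ 113.4632.
t ≈ 113.4632/12 = 9.4553 years.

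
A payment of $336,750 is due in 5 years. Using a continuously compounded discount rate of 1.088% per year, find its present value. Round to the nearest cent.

$318,920.17

P = A·e^(−rt) = 336,750·e^(−0.0544).
e^(−0.0544) ≈ 0.947053209444, so P ≈ 318,920.1683.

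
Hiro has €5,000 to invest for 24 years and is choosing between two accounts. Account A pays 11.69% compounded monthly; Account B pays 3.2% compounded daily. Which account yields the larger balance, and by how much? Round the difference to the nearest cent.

Account A growth factor: (1 + 0.1169/12)^288 ≈ 16.313981439; balance ≈ 81,569.9072.
Account B growth factor: (1 + 0.032/365)^8760 ≈ 2.1553784785; balance ≈ 10,776.8924.
Account A is larger by 70,793.0148.

Account A, by €70,793.01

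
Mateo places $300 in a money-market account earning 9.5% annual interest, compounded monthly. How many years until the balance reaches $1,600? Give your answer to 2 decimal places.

(1 + 0.00791667)^(12t) = 1,600/300 = 5.3333.
12t·ln(1 + 0.00791667) = ln(5.3333); 12t = 1.674/0.00788549 ≈ 212.2855.
t ≈ 17.6905 years.

17.69 years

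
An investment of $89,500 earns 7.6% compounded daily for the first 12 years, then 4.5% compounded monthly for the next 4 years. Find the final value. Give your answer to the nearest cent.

$266,615.36

After 12 years at 7.6%: 89,500 × 2.48905984088 ≈ 222,770.8558.
Then 4 years at 4.5%: 222,770.8558 × 1.19681437742 ≈ 266,615.3630.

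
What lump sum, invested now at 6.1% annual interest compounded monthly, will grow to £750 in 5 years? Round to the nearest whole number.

Growth factor = (1 + 0.061/12)^60 ≈ 1.35557729.
P = 750/1.35557729 ≈ 553.2698.

£553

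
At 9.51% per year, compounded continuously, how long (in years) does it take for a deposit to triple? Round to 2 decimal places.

11.55 years

e^(0.0951t) = 3, so 0.0951t = ln 3 ≈ 1.0986.
t ≈ 1.0986/0.0951 ≈ 11.5522.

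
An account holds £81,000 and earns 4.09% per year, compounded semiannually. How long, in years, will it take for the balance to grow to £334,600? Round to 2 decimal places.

We need (1 + 0.02045)^(2t) = 4.1309, so 2t = ln 4.1309 / ln 1.02045 ≈ 70.0705.
t ≈ 70.0705/2 = 35.0352 years.

35.04 years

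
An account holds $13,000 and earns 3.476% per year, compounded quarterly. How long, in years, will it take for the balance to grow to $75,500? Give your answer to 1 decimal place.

We need (1 + 0.00869)^(4t) = 5.8077, so 4t = ln 5.8077 / ln 1.00869 ≈ 203.3160.
t ≈ 203.3160/4 = 50.8290 years.

50.8 years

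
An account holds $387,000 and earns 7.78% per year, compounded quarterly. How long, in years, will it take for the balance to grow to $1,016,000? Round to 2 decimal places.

We need (1 + 0.01945)^(4t) = 2.6253, so 4t = ln 2.6253 / ln 1.01945 ≈ 50.1059.
t ≈ 50.1059/4 = 12.5265 years.

12.53 years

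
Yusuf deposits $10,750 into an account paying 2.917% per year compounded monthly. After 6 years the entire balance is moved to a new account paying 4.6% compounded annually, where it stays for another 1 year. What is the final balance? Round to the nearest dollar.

After 6 years at 2.917%: 10,750 × 1.1910170689 ≈ 12,803.4335.
Then 1 years at 4.6%: 12,803.4335 × 1.046 ≈ 13,392.3914.

$13,392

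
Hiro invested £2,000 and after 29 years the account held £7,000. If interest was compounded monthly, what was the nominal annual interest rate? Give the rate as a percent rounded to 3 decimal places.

4.328%

(1 + r/12)^348 = 7,000/2,000 = 3.5.
1 + r/12 = 3.5^(1/348) ≈ 1.003606, so r/12 ≈ 0.00360638.
r ≈ 12·0.00360638 = 4.32766%.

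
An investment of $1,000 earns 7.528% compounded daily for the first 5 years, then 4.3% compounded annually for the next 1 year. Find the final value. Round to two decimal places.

$1,519.62

Phase 1: 1,000·(1 + 0.07528/365)^1825 ≈ 1,456.9733.
Phase 2: 1,456.9733·(1 + 0.043)^1 ≈ 1,519.6231.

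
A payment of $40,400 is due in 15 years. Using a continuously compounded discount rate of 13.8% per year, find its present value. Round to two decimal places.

$5,097.91

P = A·e^(−rt) = 40,400·e^(−2.07).
e^(−2.07) ≈ 0.12618578171, so P ≈ 5,097.9056.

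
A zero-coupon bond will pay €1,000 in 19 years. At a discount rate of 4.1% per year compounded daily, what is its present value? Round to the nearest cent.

€458.88

Periodic rate = 4.1%/365 = 0.000112329; 6935 periods.
P = 1,000/(1 + 0.041/365)^6935 ≈ 1,000/2.17919654 ≈ 458.8847.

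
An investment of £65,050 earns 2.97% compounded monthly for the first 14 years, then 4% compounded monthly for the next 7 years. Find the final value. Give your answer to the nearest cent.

£130,317.90

After 14 years at 2.97%: 65,050 × 1.51480435944 ≈ 98,538.0236.
Then 7 years at 4%: 98,538.0236 × 1.32251386389 ≈ 130,317.9023.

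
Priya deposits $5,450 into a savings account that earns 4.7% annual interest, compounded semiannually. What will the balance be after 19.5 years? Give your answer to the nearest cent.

Periodic rate = 4.7%/2 = 0.0235; periods = 2·19.5 = 39.
A = 5,450·(1 + 0.0235)^39 ≈ 5,450·2.4741500395 ≈ 13,484.1177.

$13,484.12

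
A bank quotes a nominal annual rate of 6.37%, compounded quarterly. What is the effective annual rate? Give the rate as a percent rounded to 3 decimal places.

One year is 4 periods at 0.015925 each: (1 + 0.015925)^4 ≈ 1.065238.
EAR = 1.065238 − 1 ≈ 6.52379%.

6.524%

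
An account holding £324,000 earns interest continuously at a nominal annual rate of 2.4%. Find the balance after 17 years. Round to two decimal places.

£487,233.52

A = P·e^(rt) = 324,000·e^(0.024·17) = 324,000·e^0.408.
e^0.408 ≈ 1.50380716117, so A ≈ 487,233.5202.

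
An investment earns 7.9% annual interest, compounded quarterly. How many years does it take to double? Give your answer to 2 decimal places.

8.86 years

(1 + 0.01975)^(4t) = 2.
4t = ln 2 / ln(1 + 0.01975) ≈ 0.69315/0.0195575 ≈ 35.4415.
t ≈ 8.8604.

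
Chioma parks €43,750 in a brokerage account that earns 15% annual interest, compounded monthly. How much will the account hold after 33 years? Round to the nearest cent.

€5,989,777.42

Growth factor = (1 + 0.0125)^396 ≈ 136.9091982277.
A ≈ 43,750 × 136.9091982277 ≈ 5,989,777.4225.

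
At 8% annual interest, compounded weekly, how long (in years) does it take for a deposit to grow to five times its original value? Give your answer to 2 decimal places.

(1 + 0.00153846)^(52t) = 5.
52t = ln 5 / ln(1 + 0.00153846) ≈ 1.6094/0.00153728 ≈ 1046.9392.
t ≈ 20.1334.

20.13 years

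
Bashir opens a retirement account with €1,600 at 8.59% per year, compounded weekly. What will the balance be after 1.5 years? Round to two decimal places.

€1,819.84

Growth factor = (1 + 0.0859/52)^78 ≈ 1.137398562.
A ≈ 1,600 × 1.137398562 ≈ 1,819.8377.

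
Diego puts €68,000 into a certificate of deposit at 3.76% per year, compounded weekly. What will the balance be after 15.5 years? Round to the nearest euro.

Growth factor = (1 + 0.0376/52)^806 ≈ 1.79066918597.
A ≈ 68,000 × 1.79066918597 ≈ 121,765.5046.

€121,766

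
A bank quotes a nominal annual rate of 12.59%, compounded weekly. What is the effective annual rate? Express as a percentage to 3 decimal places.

EAR = (1 + 12.59%/52)^52 − 1 = (1 + 0.00242115)^52 − 1.
(1 + 0.00242115)^52 ≈ 1.133996, so EAR ≈ 13.39962%.

13.400%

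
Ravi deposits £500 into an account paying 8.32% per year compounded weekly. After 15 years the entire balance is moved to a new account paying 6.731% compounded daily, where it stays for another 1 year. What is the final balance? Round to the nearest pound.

£1,861

After 15 years at 8.32%: 500 × 3.479896889 ≈ 1,739.9484.
Then 1 years at 6.731%: 1,739.9484 × 1.069620374 ≈ 1,861.0843.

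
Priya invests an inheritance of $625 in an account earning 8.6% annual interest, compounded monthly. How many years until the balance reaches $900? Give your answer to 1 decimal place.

4.3 years

(1 + 0.00716667)^(12t) = 900/625 = 1.44.
12t·ln(1 + 0.00716667) = ln(1.44); 12t = 0.36464/0.00714111 ≈ 51.0625.
t ≈ 4.2552 years.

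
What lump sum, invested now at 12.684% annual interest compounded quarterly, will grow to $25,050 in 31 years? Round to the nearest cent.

$521.99

Periodic rate = 12.684%/4 = 0.03171; 124 periods.
P = 25,050/(1 + 0.03171)^124 ≈ 25,050/47.989625751 ≈ 521.9878.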